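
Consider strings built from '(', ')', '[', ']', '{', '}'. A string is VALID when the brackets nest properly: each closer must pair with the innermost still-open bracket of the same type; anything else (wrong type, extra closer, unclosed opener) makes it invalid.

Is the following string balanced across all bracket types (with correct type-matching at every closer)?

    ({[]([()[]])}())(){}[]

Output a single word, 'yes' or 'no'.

pos 0: push '('; stack = (
pos 1: push '{'; stack = ({
pos 2: push '['; stack = ({[
pos 3: ']' matches '['; pop; stack = ({
pos 4: push '('; stack = ({(
pos 5: push '['; stack = ({([
pos 6: push '('; stack = ({([(
pos 7: ')' matches '('; pop; stack = ({([
pos 8: push '['; stack = ({([[
pos 9: ']' matches '['; pop; stack = ({([
pos 10: ']' matches '['; pop; stack = ({(
pos 11: ')' matches '('; pop; stack = ({
pos 12: '}' matches '{'; pop; stack = (
pos 13: push '('; stack = ((
pos 14: ')' matches '('; pop; stack = (
pos 15: ')' matches '('; pop; stack = (empty)
pos 16: push '('; stack = (
pos 17: ')' matches '('; pop; stack = (empty)
pos 18: push '{'; stack = {
pos 19: '}' matches '{'; pop; stack = (empty)
pos 20: push '['; stack = [
pos 21: ']' matches '['; pop; stack = (empty)
end: stack empty → VALID
Verdict: properly nested → yes

Answer: yes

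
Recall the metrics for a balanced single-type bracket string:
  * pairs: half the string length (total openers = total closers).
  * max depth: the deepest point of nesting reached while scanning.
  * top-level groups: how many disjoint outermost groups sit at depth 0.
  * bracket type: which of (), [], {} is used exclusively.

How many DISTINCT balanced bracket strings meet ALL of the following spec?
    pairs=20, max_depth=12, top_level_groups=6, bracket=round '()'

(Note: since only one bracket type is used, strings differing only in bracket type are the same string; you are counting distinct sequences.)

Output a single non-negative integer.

Spec: pairs=20 depth=12 groups=6
Count(depth <= 12) = 245639982
Count(depth <= 11) = 245616162
Count(depth == 12) = 245639982 - 245616162 = 23820

Answer: 23820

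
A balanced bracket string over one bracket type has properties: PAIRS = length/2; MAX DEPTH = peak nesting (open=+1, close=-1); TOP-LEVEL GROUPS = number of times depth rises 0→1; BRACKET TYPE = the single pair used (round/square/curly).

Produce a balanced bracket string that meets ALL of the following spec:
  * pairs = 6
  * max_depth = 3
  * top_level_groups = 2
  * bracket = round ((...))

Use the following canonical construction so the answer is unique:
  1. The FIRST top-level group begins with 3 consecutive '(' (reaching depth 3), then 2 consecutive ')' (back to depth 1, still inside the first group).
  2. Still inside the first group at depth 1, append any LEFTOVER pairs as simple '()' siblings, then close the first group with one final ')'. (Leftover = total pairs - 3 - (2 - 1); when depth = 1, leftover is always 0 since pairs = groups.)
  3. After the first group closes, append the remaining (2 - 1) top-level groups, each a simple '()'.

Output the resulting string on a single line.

Answer: ((())()())()

Derivation:
Spec: pairs=6 depth=3 groups=2
Leftover pairs = 6 - 3 - (2-1) = 2
First group: deep chain of depth 3 + 2 sibling pairs
Remaining 1 groups: simple '()' each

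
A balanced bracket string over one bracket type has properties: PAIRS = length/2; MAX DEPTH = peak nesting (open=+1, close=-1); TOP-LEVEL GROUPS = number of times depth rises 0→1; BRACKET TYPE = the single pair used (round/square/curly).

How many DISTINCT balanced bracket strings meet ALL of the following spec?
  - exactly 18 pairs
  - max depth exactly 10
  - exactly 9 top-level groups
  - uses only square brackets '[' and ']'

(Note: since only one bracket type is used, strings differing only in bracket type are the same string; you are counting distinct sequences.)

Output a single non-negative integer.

Spec: pairs=18 depth=10 groups=9
Count(depth <= 10) = 1562275
Count(depth <= 9) = 1562266
Count(depth == 10) = 1562275 - 1562266 = 9

Answer: 9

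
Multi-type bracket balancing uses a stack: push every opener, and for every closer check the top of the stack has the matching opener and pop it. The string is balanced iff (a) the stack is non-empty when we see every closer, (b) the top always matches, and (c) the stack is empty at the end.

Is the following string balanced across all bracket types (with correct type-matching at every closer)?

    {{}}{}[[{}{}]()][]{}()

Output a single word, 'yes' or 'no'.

Answer: yes

Derivation:
pos 0: push '{'; stack = {
pos 1: push '{'; stack = {{
pos 2: '}' matches '{'; pop; stack = {
pos 3: '}' matches '{'; pop; stack = (empty)
pos 4: push '{'; stack = {
pos 5: '}' matches '{'; pop; stack = (empty)
pos 6: push '['; stack = [
pos 7: push '['; stack = [[
pos 8: push '{'; stack = [[{
pos 9: '}' matches '{'; pop; stack = [[
pos 10: push '{'; stack = [[{
pos 11: '}' matches '{'; pop; stack = [[
pos 12: ']' matches '['; pop; stack = [
pos 13: push '('; stack = [(
pos 14: ')' matches '('; pop; stack = [
pos 15: ']' matches '['; pop; stack = (empty)
pos 16: push '['; stack = [
pos 17: ']' matches '['; pop; stack = (empty)
pos 18: push '{'; stack = {
pos 19: '}' matches '{'; pop; stack = (empty)
pos 20: push '('; stack = (
pos 21: ')' matches '('; pop; stack = (empty)
end: stack empty → VALID
Verdict: properly nested → yes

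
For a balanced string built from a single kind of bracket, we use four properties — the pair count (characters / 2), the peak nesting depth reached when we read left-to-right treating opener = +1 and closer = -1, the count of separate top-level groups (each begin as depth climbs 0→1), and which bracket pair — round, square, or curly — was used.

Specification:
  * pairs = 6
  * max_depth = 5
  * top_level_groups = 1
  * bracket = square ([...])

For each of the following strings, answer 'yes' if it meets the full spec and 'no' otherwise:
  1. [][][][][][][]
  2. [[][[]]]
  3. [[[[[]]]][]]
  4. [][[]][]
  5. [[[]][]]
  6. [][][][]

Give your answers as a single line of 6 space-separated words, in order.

String 1 '[][][][][][][]': depth seq [1 0 1 0 1 0 1 0 1 0 1 0 1 0]
  -> pairs=7 depth=1 groups=7 -> no
String 2 '[[][[]]]': depth seq [1 2 1 2 3 2 1 0]
  -> pairs=4 depth=3 groups=1 -> no
String 3 '[[[[[]]]][]]': depth seq [1 2 3 4 5 4 3 2 1 2 1 0]
  -> pairs=6 depth=5 groups=1 -> yes
String 4 '[][[]][]': depth seq [1 0 1 2 1 0 1 0]
  -> pairs=4 depth=2 groups=3 -> no
String 5 '[[[]][]]': depth seq [1 2 3 2 1 2 1 0]
  -> pairs=4 depth=3 groups=1 -> no
String 6 '[][][][]': depth seq [1 0 1 0 1 0 1 0]
  -> pairs=4 depth=1 groups=4 -> no

Answer: no no yes no no no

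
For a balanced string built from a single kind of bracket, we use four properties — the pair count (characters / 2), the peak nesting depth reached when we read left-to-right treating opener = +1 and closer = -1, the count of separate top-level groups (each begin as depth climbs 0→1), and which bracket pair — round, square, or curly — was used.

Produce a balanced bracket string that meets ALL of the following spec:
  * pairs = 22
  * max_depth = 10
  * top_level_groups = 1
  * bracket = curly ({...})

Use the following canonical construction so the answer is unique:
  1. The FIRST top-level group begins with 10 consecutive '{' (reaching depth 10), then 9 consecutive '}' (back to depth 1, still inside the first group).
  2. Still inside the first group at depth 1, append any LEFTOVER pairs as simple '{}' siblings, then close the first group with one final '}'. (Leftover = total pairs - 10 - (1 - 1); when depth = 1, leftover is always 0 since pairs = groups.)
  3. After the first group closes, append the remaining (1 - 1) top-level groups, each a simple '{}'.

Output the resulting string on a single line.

Answer: {{{{{{{{{{}}}}}}}}}{}{}{}{}{}{}{}{}{}{}{}{}}

Derivation:
Spec: pairs=22 depth=10 groups=1
Leftover pairs = 22 - 10 - (1-1) = 12
First group: deep chain of depth 10 + 12 sibling pairs
Remaining 0 groups: simple '{}' each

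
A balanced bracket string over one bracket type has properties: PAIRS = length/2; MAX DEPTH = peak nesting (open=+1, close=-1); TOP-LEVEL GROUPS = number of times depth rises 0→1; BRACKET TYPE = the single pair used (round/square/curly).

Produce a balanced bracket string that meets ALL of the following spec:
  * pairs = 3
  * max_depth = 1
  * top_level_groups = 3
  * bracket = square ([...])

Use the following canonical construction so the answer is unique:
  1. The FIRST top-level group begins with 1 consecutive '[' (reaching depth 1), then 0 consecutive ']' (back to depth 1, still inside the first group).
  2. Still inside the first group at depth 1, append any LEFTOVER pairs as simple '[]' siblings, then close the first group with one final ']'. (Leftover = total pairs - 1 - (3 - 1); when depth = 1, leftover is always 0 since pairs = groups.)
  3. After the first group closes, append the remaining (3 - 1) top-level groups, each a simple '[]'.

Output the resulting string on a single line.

Answer: [][][]

Derivation:
Spec: pairs=3 depth=1 groups=3
Leftover pairs = 3 - 1 - (3-1) = 0
First group: deep chain of depth 1 + 0 sibling pairs
Remaining 2 groups: simple '[]' each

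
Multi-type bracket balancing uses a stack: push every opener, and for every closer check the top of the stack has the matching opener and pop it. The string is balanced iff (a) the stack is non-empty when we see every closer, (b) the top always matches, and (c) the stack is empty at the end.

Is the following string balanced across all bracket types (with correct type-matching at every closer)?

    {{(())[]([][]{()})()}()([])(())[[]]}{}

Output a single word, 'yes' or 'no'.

Answer: yes

Derivation:
pos 0: push '{'; stack = {
pos 1: push '{'; stack = {{
pos 2: push '('; stack = {{(
pos 3: push '('; stack = {{((
pos 4: ')' matches '('; pop; stack = {{(
pos 5: ')' matches '('; pop; stack = {{
pos 6: push '['; stack = {{[
pos 7: ']' matches '['; pop; stack = {{
pos 8: push '('; stack = {{(
pos 9: push '['; stack = {{([
pos 10: ']' matches '['; pop; stack = {{(
pos 11: push '['; stack = {{([
pos 12: ']' matches '['; pop; stack = {{(
pos 13: push '{'; stack = {{({
pos 14: push '('; stack = {{({(
pos 15: ')' matches '('; pop; stack = {{({
pos 16: '}' matches '{'; pop; stack = {{(
pos 17: ')' matches '('; pop; stack = {{
pos 18: push '('; stack = {{(
pos 19: ')' matches '('; pop; stack = {{
pos 20: '}' matches '{'; pop; stack = {
pos 21: push '('; stack = {(
pos 22: ')' matches '('; pop; stack = {
pos 23: push '('; stack = {(
pos 24: push '['; stack = {([
pos 25: ']' matches '['; pop; stack = {(
pos 26: ')' matches '('; pop; stack = {
pos 27: push '('; stack = {(
pos 28: push '('; stack = {((
pos 29: ')' matches '('; pop; stack = {(
pos 30: ')' matches '('; pop; stack = {
pos 31: push '['; stack = {[
pos 32: push '['; stack = {[[
pos 33: ']' matches '['; pop; stack = {[
pos 34: ']' matches '['; pop; stack = {
pos 35: '}' matches '{'; pop; stack = (empty)
pos 36: push '{'; stack = {
pos 37: '}' matches '{'; pop; stack = (empty)
end: stack empty → VALID
Verdict: properly nested → yes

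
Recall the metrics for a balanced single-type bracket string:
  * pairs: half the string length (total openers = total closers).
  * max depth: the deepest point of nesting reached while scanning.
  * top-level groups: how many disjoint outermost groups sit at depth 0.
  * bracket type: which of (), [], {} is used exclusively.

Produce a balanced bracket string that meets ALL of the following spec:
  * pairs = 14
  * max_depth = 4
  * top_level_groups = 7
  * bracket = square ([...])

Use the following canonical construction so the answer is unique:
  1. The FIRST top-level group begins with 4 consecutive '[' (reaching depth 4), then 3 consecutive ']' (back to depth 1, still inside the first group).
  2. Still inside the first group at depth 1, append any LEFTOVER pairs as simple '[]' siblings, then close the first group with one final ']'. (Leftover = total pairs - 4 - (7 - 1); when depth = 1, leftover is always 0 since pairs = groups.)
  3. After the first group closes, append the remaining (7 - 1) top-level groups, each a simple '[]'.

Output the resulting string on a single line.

Spec: pairs=14 depth=4 groups=7
Leftover pairs = 14 - 4 - (7-1) = 4
First group: deep chain of depth 4 + 4 sibling pairs
Remaining 6 groups: simple '[]' each

Answer: [[[[]]][][][][]][][][][][][]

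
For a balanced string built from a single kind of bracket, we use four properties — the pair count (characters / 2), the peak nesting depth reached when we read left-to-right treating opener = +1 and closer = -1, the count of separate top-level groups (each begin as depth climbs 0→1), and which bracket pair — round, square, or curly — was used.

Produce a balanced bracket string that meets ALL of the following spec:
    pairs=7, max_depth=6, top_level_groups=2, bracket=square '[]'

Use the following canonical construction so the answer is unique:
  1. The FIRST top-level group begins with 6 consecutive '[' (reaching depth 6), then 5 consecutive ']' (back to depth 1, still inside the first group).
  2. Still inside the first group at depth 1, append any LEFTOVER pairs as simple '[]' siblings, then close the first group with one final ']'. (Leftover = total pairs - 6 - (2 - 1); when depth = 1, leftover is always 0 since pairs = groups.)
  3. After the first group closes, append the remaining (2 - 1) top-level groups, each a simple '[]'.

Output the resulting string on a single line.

Spec: pairs=7 depth=6 groups=2
Leftover pairs = 7 - 6 - (2-1) = 0
First group: deep chain of depth 6 + 0 sibling pairs
Remaining 1 groups: simple '[]' each

Answer: [[[[[[]]]]]][]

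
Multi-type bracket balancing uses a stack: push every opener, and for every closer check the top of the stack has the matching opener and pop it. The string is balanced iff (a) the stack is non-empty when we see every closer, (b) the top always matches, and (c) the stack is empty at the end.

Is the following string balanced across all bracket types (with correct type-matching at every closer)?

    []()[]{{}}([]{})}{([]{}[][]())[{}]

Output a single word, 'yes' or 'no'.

Answer: no

Derivation:
pos 0: push '['; stack = [
pos 1: ']' matches '['; pop; stack = (empty)
pos 2: push '('; stack = (
pos 3: ')' matches '('; pop; stack = (empty)
pos 4: push '['; stack = [
pos 5: ']' matches '['; pop; stack = (empty)
pos 6: push '{'; stack = {
pos 7: push '{'; stack = {{
pos 8: '}' matches '{'; pop; stack = {
pos 9: '}' matches '{'; pop; stack = (empty)
pos 10: push '('; stack = (
pos 11: push '['; stack = ([
pos 12: ']' matches '['; pop; stack = (
pos 13: push '{'; stack = ({
pos 14: '}' matches '{'; pop; stack = (
pos 15: ')' matches '('; pop; stack = (empty)
pos 16: saw closer '}' but stack is empty → INVALID
Verdict: unmatched closer '}' at position 16 → no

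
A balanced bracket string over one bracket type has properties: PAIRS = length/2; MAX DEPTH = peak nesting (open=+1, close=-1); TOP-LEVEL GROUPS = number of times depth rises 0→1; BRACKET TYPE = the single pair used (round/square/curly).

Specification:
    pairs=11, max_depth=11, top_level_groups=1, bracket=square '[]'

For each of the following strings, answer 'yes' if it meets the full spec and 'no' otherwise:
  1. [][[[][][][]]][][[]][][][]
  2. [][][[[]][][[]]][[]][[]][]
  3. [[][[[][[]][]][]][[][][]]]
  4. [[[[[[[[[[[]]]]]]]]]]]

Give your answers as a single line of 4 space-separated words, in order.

Answer: no no no yes

Derivation:
String 1 '[][[[][][][]]][][[]][][][]': depth seq [1 0 1 2 3 2 3 2 3 2 3 2 1 0 1 0 1 2 1 0 1 0 1 0 1 0]
  -> pairs=13 depth=3 groups=7 -> no
String 2 '[][][[[]][][[]]][[]][[]][]': depth seq [1 0 1 0 1 2 3 2 1 2 1 2 3 2 1 0 1 2 1 0 1 2 1 0 1 0]
  -> pairs=13 depth=3 groups=6 -> no
String 3 '[[][[[][[]][]][]][[][][]]]': depth seq [1 2 1 2 3 4 3 4 5 4 3 4 3 2 3 2 1 2 3 2 3 2 3 2 1 0]
  -> pairs=13 depth=5 groups=1 -> no
String 4 '[[[[[[[[[[[]]]]]]]]]]]': depth seq [1 2 3 4 5 6 7 8 9 10 11 10 9 8 7 6 5 4 3 2 1 0]
  -> pairs=11 depth=11 groups=1 -> yes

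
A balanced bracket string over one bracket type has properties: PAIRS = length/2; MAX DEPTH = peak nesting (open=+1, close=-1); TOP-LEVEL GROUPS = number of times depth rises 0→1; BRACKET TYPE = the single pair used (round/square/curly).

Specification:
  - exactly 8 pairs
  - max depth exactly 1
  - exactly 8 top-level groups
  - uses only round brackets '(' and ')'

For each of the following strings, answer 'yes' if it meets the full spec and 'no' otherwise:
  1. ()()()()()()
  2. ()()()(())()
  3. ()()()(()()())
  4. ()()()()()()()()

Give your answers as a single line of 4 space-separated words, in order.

String 1 '()()()()()()': depth seq [1 0 1 0 1 0 1 0 1 0 1 0]
  -> pairs=6 depth=1 groups=6 -> no
String 2 '()()()(())()': depth seq [1 0 1 0 1 0 1 2 1 0 1 0]
  -> pairs=6 depth=2 groups=5 -> no
String 3 '()()()(()()())': depth seq [1 0 1 0 1 0 1 2 1 2 1 2 1 0]
  -> pairs=7 depth=2 groups=4 -> no
String 4 '()()()()()()()()': depth seq [1 0 1 0 1 0 1 0 1 0 1 0 1 0 1 0]
  -> pairs=8 depth=1 groups=8 -> yes

Answer: no no no yes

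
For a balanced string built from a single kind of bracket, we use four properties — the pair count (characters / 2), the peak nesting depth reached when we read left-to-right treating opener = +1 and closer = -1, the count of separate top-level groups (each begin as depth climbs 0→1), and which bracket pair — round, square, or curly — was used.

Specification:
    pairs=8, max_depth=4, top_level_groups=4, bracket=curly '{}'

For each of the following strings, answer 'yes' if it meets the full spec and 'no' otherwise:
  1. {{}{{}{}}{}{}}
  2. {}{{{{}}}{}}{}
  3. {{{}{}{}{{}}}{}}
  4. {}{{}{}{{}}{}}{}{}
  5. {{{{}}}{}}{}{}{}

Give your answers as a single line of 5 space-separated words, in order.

String 1 '{{}{{}{}}{}{}}': depth seq [1 2 1 2 3 2 3 2 1 2 1 2 1 0]
  -> pairs=7 depth=3 groups=1 -> no
String 2 '{}{{{{}}}{}}{}': depth seq [1 0 1 2 3 4 3 2 1 2 1 0 1 0]
  -> pairs=7 depth=4 groups=3 -> no
String 3 '{{{}{}{}{{}}}{}}': depth seq [1 2 3 2 3 2 3 2 3 4 3 2 1 2 1 0]
  -> pairs=8 depth=4 groups=1 -> no
String 4 '{}{{}{}{{}}{}}{}{}': depth seq [1 0 1 2 1 2 1 2 3 2 1 2 1 0 1 0 1 0]
  -> pairs=9 depth=3 groups=4 -> no
String 5 '{{{{}}}{}}{}{}{}': depth seq [1 2 3 4 3 2 1 2 1 0 1 0 1 0 1 0]
  -> pairs=8 depth=4 groups=4 -> yes

Answer: no no no no yes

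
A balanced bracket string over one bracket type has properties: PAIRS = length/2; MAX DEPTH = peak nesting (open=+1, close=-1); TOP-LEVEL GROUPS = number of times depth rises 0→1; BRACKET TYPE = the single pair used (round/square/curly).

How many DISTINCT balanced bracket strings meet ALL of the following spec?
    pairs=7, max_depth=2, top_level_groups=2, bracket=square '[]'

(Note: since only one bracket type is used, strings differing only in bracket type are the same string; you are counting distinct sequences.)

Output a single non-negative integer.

Answer: 6

Derivation:
Spec: pairs=7 depth=2 groups=2
Count(depth <= 2) = 6
Count(depth <= 1) = 0
Count(depth == 2) = 6 - 0 = 6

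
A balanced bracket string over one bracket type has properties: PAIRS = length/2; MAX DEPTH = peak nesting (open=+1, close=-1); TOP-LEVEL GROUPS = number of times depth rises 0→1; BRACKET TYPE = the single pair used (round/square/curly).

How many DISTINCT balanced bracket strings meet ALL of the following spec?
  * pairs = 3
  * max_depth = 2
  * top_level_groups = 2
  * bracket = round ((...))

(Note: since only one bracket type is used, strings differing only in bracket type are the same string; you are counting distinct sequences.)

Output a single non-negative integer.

Answer: 2

Derivation:
Spec: pairs=3 depth=2 groups=2
Count(depth <= 2) = 2
Count(depth <= 1) = 0
Count(depth == 2) = 2 - 0 = 2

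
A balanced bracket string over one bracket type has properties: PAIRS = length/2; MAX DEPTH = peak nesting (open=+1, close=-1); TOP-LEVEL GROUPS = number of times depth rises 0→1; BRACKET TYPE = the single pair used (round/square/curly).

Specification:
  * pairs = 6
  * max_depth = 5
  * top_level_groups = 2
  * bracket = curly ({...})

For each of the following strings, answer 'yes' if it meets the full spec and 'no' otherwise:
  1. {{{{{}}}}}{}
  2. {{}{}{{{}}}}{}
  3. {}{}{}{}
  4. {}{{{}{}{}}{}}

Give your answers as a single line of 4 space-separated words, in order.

String 1 '{{{{{}}}}}{}': depth seq [1 2 3 4 5 4 3 2 1 0 1 0]
  -> pairs=6 depth=5 groups=2 -> yes
String 2 '{{}{}{{{}}}}{}': depth seq [1 2 1 2 1 2 3 4 3 2 1 0 1 0]
  -> pairs=7 depth=4 groups=2 -> no
String 3 '{}{}{}{}': depth seq [1 0 1 0 1 0 1 0]
  -> pairs=4 depth=1 groups=4 -> no
String 4 '{}{{{}{}{}}{}}': depth seq [1 0 1 2 3 2 3 2 3 2 1 2 1 0]
  -> pairs=7 depth=3 groups=2 -> no

Answer: yes no no no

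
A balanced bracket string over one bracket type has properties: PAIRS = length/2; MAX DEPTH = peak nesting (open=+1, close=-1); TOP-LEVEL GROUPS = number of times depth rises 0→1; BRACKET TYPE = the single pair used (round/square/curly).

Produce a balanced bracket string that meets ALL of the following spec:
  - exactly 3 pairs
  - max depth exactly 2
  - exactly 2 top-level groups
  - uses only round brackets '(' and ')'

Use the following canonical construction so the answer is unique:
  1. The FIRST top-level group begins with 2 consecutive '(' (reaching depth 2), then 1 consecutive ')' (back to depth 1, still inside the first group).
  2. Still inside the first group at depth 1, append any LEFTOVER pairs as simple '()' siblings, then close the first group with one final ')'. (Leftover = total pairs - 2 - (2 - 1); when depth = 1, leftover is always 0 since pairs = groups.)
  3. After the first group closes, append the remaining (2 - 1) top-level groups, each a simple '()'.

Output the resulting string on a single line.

Spec: pairs=3 depth=2 groups=2
Leftover pairs = 3 - 2 - (2-1) = 0
First group: deep chain of depth 2 + 0 sibling pairs
Remaining 1 groups: simple '()' each

Answer: (())()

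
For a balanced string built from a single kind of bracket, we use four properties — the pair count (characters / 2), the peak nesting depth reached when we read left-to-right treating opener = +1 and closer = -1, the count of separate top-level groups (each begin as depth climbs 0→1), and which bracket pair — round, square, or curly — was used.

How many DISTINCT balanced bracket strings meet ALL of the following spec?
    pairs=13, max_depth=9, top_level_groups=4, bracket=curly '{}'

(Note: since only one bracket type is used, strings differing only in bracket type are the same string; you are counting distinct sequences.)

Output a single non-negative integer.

Answer: 72

Derivation:
Spec: pairs=13 depth=9 groups=4
Count(depth <= 9) = 90436
Count(depth <= 8) = 90364
Count(depth == 9) = 90436 - 90364 = 72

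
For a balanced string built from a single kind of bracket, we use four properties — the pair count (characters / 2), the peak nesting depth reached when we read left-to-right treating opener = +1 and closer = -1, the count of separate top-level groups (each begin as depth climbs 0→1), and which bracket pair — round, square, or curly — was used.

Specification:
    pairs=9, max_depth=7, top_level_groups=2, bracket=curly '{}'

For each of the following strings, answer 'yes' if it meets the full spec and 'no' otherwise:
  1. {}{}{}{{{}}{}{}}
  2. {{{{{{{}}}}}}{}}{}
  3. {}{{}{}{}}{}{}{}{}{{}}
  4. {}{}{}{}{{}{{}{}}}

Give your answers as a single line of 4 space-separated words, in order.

String 1 '{}{}{}{{{}}{}{}}': depth seq [1 0 1 0 1 0 1 2 3 2 1 2 1 2 1 0]
  -> pairs=8 depth=3 groups=4 -> no
String 2 '{{{{{{{}}}}}}{}}{}': depth seq [1 2 3 4 5 6 7 6 5 4 3 2 1 2 1 0 1 0]
  -> pairs=9 depth=7 groups=2 -> yes
String 3 '{}{{}{}{}}{}{}{}{}{{}}': depth seq [1 0 1 2 1 2 1 2 1 0 1 0 1 0 1 0 1 0 1 2 1 0]
  -> pairs=11 depth=2 groups=7 -> no
String 4 '{}{}{}{}{{}{{}{}}}': depth seq [1 0 1 0 1 0 1 0 1 2 1 2 3 2 3 2 1 0]
  -> pairs=9 depth=3 groups=5 -> no

Answer: no yes no no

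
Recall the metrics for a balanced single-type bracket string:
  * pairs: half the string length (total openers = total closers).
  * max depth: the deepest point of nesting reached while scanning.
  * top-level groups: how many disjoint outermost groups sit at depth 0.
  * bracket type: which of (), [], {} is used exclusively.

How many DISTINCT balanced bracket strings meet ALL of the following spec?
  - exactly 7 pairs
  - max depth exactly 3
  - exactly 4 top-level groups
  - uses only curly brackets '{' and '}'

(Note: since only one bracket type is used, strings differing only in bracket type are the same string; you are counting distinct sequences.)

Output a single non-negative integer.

Spec: pairs=7 depth=3 groups=4
Count(depth <= 3) = 44
Count(depth <= 2) = 20
Count(depth == 3) = 44 - 20 = 24

Answer: 24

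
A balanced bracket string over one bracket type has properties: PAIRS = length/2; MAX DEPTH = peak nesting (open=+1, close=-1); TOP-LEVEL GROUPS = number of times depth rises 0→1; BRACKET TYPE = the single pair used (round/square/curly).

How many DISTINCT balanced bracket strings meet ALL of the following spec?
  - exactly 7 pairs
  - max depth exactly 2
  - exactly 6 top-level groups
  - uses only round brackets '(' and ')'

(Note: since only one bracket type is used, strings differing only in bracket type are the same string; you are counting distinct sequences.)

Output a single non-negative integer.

Spec: pairs=7 depth=2 groups=6
Count(depth <= 2) = 6
Count(depth <= 1) = 0
Count(depth == 2) = 6 - 0 = 6

Answer: 6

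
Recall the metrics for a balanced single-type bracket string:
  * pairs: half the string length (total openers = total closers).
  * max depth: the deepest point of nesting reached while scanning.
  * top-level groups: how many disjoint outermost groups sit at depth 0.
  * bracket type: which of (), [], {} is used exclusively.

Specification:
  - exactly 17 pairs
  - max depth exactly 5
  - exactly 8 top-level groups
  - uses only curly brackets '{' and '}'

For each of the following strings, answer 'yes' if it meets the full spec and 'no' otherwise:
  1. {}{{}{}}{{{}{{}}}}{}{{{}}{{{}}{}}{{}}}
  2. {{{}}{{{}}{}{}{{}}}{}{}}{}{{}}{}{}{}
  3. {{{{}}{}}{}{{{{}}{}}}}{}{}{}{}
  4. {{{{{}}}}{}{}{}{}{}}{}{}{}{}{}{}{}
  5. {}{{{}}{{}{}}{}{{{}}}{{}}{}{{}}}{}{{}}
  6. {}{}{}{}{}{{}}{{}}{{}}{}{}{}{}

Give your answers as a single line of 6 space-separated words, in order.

Answer: no no no yes no no

Derivation:
String 1 '{}{{}{}}{{{}{{}}}}{}{{{}}{{{}}{}}{{}}}': depth seq [1 0 1 2 1 2 1 0 1 2 3 2 3 4 3 2 1 0 1 0 1 2 3 2 1 2 3 4 3 2 3 2 1 2 3 2 1 0]
  -> pairs=19 depth=4 groups=5 -> no
String 2 '{{{}}{{{}}{}{}{{}}}{}{}}{}{{}}{}{}{}': depth seq [1 2 3 2 1 2 3 4 3 2 3 2 3 2 3 4 3 2 1 2 1 2 1 0 1 0 1 2 1 0 1 0 1 0 1 0]
  -> pairs=18 depth=4 groups=6 -> no
String 3 '{{{{}}{}}{}{{{{}}{}}}}{}{}{}{}': depth seq [1 2 3 4 3 2 3 2 1 2 1 2 3 4 5 4 3 4 3 2 1 0 1 0 1 0 1 0 1 0]
  -> pairs=15 depth=5 groups=5 -> no
String 4 '{{{{{}}}}{}{}{}{}{}}{}{}{}{}{}{}{}': depth seq [1 2 3 4 5 4 3 2 1 2 1 2 1 2 1 2 1 2 1 0 1 0 1 0 1 0 1 0 1 0 1 0 1 0]
  -> pairs=17 depth=5 groups=8 -> yes
String 5 '{}{{{}}{{}{}}{}{{{}}}{{}}{}{{}}}{}{{}}': depth seq [1 0 1 2 3 2 1 2 3 2 3 2 1 2 1 2 3 4 3 2 1 2 3 2 1 2 1 2 3 2 1 0 1 0 1 2 1 0]
  -> pairs=19 depth=4 groups=4 -> no
String 6 '{}{}{}{}{}{{}}{{}}{{}}{}{}{}{}': depth seq [1 0 1 0 1 0 1 0 1 0 1 2 1 0 1 2 1 0 1 2 1 0 1 0 1 0 1 0 1 0]
  -> pairs=15 depth=2 groups=12 -> no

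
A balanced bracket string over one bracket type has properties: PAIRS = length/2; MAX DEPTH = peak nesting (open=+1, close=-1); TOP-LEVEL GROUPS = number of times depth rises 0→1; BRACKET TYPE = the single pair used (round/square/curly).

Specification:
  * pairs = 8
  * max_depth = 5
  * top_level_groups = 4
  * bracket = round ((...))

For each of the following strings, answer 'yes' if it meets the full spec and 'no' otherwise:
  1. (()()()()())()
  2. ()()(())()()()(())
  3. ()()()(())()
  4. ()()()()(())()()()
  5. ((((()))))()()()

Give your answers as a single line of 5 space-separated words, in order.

String 1 '(()()()()())()': depth seq [1 2 1 2 1 2 1 2 1 2 1 0 1 0]
  -> pairs=7 depth=2 groups=2 -> no
String 2 '()()(())()()()(())': depth seq [1 0 1 0 1 2 1 0 1 0 1 0 1 0 1 2 1 0]
  -> pairs=9 depth=2 groups=7 -> no
String 3 '()()()(())()': depth seq [1 0 1 0 1 0 1 2 1 0 1 0]
  -> pairs=6 depth=2 groups=5 -> no
String 4 '()()()()(())()()()': depth seq [1 0 1 0 1 0 1 0 1 2 1 0 1 0 1 0 1 0]
  -> pairs=9 depth=2 groups=8 -> no
String 5 '((((()))))()()()': depth seq [1 2 3 4 5 4 3 2 1 0 1 0 1 0 1 0]
  -> pairs=8 depth=5 groups=4 -> yes

Answer: no no no no yes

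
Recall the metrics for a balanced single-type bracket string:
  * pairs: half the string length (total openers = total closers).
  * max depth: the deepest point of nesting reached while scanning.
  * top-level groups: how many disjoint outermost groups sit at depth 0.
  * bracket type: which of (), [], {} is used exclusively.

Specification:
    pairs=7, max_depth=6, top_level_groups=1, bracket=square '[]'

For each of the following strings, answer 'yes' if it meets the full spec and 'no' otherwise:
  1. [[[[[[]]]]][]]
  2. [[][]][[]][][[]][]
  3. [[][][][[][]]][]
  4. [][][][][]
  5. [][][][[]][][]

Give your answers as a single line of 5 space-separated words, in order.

String 1 '[[[[[[]]]]][]]': depth seq [1 2 3 4 5 6 5 4 3 2 1 2 1 0]
  -> pairs=7 depth=6 groups=1 -> yes
String 2 '[[][]][[]][][[]][]': depth seq [1 2 1 2 1 0 1 2 1 0 1 0 1 2 1 0 1 0]
  -> pairs=9 depth=2 groups=5 -> no
String 3 '[[][][][[][]]][]': depth seq [1 2 1 2 1 2 1 2 3 2 3 2 1 0 1 0]
  -> pairs=8 depth=3 groups=2 -> no
String 4 '[][][][][]': depth seq [1 0 1 0 1 0 1 0 1 0]
  -> pairs=5 depth=1 groups=5 -> no
String 5 '[][][][[]][][]': depth seq [1 0 1 0 1 0 1 2 1 0 1 0 1 0]
  -> pairs=7 depth=2 groups=6 -> no

Answer: yes no no no no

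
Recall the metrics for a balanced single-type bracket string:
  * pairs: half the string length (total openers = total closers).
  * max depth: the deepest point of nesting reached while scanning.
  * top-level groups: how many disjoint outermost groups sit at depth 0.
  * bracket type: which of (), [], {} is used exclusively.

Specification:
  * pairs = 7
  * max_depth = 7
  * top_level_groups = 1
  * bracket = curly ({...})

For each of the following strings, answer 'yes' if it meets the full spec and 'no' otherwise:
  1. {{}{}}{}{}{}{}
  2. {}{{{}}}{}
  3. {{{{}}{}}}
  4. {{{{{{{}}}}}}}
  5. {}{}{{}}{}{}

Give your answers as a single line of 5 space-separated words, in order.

String 1 '{{}{}}{}{}{}{}': depth seq [1 2 1 2 1 0 1 0 1 0 1 0 1 0]
  -> pairs=7 depth=2 groups=5 -> no
String 2 '{}{{{}}}{}': depth seq [1 0 1 2 3 2 1 0 1 0]
  -> pairs=5 depth=3 groups=3 -> no
String 3 '{{{{}}{}}}': depth seq [1 2 3 4 3 2 3 2 1 0]
  -> pairs=5 depth=4 groups=1 -> no
String 4 '{{{{{{{}}}}}}}': depth seq [1 2 3 4 5 6 7 6 5 4 3 2 1 0]
  -> pairs=7 depth=7 groups=1 -> yes
String 5 '{}{}{{}}{}{}': depth seq [1 0 1 0 1 2 1 0 1 0 1 0]
  -> pairs=6 depth=2 groups=5 -> no

Answer: no no no yes no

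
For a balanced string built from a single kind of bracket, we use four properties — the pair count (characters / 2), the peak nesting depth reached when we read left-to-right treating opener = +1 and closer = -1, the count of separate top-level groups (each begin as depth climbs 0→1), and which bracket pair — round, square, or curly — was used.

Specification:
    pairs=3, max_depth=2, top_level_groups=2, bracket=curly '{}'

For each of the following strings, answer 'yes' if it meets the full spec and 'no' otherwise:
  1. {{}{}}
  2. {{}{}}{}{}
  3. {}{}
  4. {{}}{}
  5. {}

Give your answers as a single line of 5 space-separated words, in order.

String 1 '{{}{}}': depth seq [1 2 1 2 1 0]
  -> pairs=3 depth=2 groups=1 -> no
String 2 '{{}{}}{}{}': depth seq [1 2 1 2 1 0 1 0 1 0]
  -> pairs=5 depth=2 groups=3 -> no
String 3 '{}{}': depth seq [1 0 1 0]
  -> pairs=2 depth=1 groups=2 -> no
String 4 '{{}}{}': depth seq [1 2 1 0 1 0]
  -> pairs=3 depth=2 groups=2 -> yes
String 5 '{}': depth seq [1 0]
  -> pairs=1 depth=1 groups=1 -> no

Answer: no no no yes no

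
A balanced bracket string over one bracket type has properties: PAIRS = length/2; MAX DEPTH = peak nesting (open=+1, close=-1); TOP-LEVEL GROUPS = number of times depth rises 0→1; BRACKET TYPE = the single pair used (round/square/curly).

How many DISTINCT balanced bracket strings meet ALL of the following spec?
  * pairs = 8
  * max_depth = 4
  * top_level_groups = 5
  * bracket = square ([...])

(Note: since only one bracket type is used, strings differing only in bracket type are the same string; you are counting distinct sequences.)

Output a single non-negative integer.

Answer: 5

Derivation:
Spec: pairs=8 depth=4 groups=5
Count(depth <= 4) = 75
Count(depth <= 3) = 70
Count(depth == 4) = 75 - 70 = 5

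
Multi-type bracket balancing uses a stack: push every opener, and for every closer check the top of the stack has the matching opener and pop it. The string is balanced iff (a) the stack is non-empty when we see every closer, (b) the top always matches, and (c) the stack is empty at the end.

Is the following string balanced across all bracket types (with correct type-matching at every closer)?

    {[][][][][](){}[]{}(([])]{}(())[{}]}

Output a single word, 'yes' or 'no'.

Answer: no

Derivation:
pos 0: push '{'; stack = {
pos 1: push '['; stack = {[
pos 2: ']' matches '['; pop; stack = {
pos 3: push '['; stack = {[
pos 4: ']' matches '['; pop; stack = {
pos 5: push '['; stack = {[
pos 6: ']' matches '['; pop; stack = {
pos 7: push '['; stack = {[
pos 8: ']' matches '['; pop; stack = {
pos 9: push '['; stack = {[
pos 10: ']' matches '['; pop; stack = {
pos 11: push '('; stack = {(
pos 12: ')' matches '('; pop; stack = {
pos 13: push '{'; stack = {{
pos 14: '}' matches '{'; pop; stack = {
pos 15: push '['; stack = {[
pos 16: ']' matches '['; pop; stack = {
pos 17: push '{'; stack = {{
pos 18: '}' matches '{'; pop; stack = {
pos 19: push '('; stack = {(
pos 20: push '('; stack = {((
pos 21: push '['; stack = {(([
pos 22: ']' matches '['; pop; stack = {((
pos 23: ')' matches '('; pop; stack = {(
pos 24: saw closer ']' but top of stack is '(' (expected ')') → INVALID
Verdict: type mismatch at position 24: ']' closes '(' → no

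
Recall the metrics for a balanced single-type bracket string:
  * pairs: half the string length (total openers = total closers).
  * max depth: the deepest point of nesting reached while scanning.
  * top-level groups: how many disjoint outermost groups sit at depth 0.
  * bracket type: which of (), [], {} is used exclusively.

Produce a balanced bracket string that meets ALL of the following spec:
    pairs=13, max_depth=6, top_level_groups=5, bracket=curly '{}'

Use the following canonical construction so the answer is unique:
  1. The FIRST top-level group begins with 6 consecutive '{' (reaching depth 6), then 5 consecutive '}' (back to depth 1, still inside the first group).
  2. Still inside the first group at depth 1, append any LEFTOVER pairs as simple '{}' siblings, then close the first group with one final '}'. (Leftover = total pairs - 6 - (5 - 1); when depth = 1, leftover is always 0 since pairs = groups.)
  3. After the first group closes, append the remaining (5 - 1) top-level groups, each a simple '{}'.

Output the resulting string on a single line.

Spec: pairs=13 depth=6 groups=5
Leftover pairs = 13 - 6 - (5-1) = 3
First group: deep chain of depth 6 + 3 sibling pairs
Remaining 4 groups: simple '{}' each

Answer: {{{{{{}}}}}{}{}{}}{}{}{}{}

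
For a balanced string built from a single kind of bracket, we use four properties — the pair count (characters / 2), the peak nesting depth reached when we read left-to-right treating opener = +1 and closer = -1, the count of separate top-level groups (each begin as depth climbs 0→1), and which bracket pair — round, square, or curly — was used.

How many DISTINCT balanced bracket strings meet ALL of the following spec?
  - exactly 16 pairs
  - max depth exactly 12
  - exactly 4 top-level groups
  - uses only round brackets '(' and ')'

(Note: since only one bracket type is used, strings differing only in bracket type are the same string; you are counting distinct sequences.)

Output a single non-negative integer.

Answer: 96

Derivation:
Spec: pairs=16 depth=12 groups=4
Count(depth <= 12) = 4345961
Count(depth <= 11) = 4345865
Count(depth == 12) = 4345961 - 4345865 = 96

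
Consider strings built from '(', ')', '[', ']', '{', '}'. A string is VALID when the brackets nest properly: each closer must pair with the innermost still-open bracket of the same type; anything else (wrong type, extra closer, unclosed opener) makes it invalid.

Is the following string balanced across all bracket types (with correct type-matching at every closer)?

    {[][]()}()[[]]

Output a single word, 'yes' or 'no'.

Answer: yes

Derivation:
pos 0: push '{'; stack = {
pos 1: push '['; stack = {[
pos 2: ']' matches '['; pop; stack = {
pos 3: push '['; stack = {[
pos 4: ']' matches '['; pop; stack = {
pos 5: push '('; stack = {(
pos 6: ')' matches '('; pop; stack = {
pos 7: '}' matches '{'; pop; stack = (empty)
pos 8: push '('; stack = (
pos 9: ')' matches '('; pop; stack = (empty)
pos 10: push '['; stack = [
pos 11: push '['; stack = [[
pos 12: ']' matches '['; pop; stack = [
pos 13: ']' matches '['; pop; stack = (empty)
end: stack empty → VALID
Verdict: properly nested → yes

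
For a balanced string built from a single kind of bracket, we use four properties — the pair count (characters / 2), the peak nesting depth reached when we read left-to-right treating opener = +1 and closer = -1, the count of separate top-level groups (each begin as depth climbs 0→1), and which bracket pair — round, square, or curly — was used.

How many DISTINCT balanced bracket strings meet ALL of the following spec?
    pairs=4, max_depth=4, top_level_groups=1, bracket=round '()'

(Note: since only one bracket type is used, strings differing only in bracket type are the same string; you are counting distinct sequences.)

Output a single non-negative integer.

Answer: 1

Derivation:
Spec: pairs=4 depth=4 groups=1
Count(depth <= 4) = 5
Count(depth <= 3) = 4
Count(depth == 4) = 5 - 4 = 1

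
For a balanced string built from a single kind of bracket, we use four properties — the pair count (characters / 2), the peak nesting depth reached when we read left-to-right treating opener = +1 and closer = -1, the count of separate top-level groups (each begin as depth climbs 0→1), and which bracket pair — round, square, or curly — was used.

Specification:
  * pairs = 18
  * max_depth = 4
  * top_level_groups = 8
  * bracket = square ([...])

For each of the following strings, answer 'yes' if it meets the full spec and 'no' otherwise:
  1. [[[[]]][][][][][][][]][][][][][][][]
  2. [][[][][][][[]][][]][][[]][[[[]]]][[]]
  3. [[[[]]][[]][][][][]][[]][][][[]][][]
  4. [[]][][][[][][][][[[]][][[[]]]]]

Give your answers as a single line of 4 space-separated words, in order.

Answer: yes no no no

Derivation:
String 1 '[[[[]]][][][][][][][]][][][][][][][]': depth seq [1 2 3 4 3 2 1 2 1 2 1 2 1 2 1 2 1 2 1 2 1 0 1 0 1 0 1 0 1 0 1 0 1 0 1 0]
  -> pairs=18 depth=4 groups=8 -> yes
String 2 '[][[][][][][[]][][]][][[]][[[[]]]][[]]': depth seq [1 0 1 2 1 2 1 2 1 2 1 2 3 2 1 2 1 2 1 0 1 0 1 2 1 0 1 2 3 4 3 2 1 0 1 2 1 0]
  -> pairs=19 depth=4 groups=6 -> no
String 3 '[[[[]]][[]][][][][]][[]][][][[]][][]': depth seq [1 2 3 4 3 2 1 2 3 2 1 2 1 2 1 2 1 2 1 0 1 2 1 0 1 0 1 0 1 2 1 0 1 0 1 0]
  -> pairs=18 depth=4 groups=7 -> no
String 4 '[[]][][][[][][][][[[]][][[[]]]]]': depth seq [1 2 1 0 1 0 1 0 1 2 1 2 1 2 1 2 1 2 3 4 3 2 3 2 3 4 5 4 3 2 1 0]
  -> pairs=16 depth=5 groups=4 -> no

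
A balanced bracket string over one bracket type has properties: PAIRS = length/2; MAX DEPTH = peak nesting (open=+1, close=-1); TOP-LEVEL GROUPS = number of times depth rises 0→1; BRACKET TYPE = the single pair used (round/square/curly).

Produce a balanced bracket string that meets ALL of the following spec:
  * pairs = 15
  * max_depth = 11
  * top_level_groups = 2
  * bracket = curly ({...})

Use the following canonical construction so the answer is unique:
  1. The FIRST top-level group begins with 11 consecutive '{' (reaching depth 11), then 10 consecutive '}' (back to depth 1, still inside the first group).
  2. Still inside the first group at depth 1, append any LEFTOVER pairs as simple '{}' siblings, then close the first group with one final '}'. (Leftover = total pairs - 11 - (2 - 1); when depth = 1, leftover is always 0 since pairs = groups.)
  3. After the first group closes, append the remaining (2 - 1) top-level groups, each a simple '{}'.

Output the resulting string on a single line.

Spec: pairs=15 depth=11 groups=2
Leftover pairs = 15 - 11 - (2-1) = 3
First group: deep chain of depth 11 + 3 sibling pairs
Remaining 1 groups: simple '{}' each

Answer: {{{{{{{{{{{}}}}}}}}}}{}{}{}}{}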